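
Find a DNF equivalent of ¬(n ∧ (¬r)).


Step 1: Apply De Morgan: ¬(n ∧ (¬r)) = ¬n ∨ ¬(¬r).
Step 2: Eliminate any double negations (¬¬X = X).

(¬n) ∨ r


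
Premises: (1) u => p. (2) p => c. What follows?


Hypothetical syllogism: from (P → Q) and (Q → R), infer (P → R).
Chain the two implications through the shared middle term 'p'.

u => c


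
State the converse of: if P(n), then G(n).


The converse of (P → Q) is (Q → P). It is not in general equivalent to the original.
Here P = 'P(n)' and Q = 'G(n)'.

If G(n), then P(n).


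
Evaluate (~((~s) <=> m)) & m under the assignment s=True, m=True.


Substitute s=True, m=True:
~s = False
(~s) <=> m = False <=> True = False
~((~s) <=> m) = True
(~((~s) <=> m)) & m = True & True = True

True


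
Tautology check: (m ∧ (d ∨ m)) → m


Build the truth table over {d, m}:
d | m | φ
---------
F | F | T
T | F | T
F | T | T
T | T | T
Every row evaluates to true.

Yes, it is a tautology.


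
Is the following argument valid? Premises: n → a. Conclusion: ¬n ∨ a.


This matches the form of material implication: the conclusion follows in every model of the premises.

Valid.


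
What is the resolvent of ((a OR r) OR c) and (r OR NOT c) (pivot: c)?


The clauses contain complementary literals c and NOTc.
Resolution eliminates this pair and disjoins the remaining literals (merging duplicates).

(a OR r)


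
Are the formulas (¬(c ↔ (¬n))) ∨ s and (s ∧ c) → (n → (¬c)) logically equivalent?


Compare truth tables:
c | n | s | φ | ψ
-----------------
F | F | F | T | T
T | F | F | F | T
F | T | F | F | T
T | T | F | T | T
F | F | T | T | T
T | F | T | T | T
F | T | T | T | T
T | T | T | T | F
They differ at row 2 (c=T, n=F, s=F): φ=F but ψ=T.

No, they are not logically equivalent.


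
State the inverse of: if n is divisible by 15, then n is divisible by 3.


The inverse of (P → Q) is (¬P → ¬Q). It is equivalent to the converse, not to the original.
Here P = 'n is divisible by 15' and Q = 'n is divisible by 3'.

If not (n is divisible by 15), then not (n is divisible by 3).


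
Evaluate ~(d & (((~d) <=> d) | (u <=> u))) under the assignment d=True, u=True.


Substitute d=True, u=True:
~d = False
(~d) <=> d = False <=> True = False
u <=> u = True <=> True = True
((~d) <=> d) | (u <=> u) = False | True = True
d & (((~d) <=> d) | (u <=> u)) = True & True = True
~(d & (((~d) <=> d) | (u <=> u))) = False

False


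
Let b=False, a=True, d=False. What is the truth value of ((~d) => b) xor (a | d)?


Substitute b=False, a=True, d=False:
~d = True
(~d) => b = True => False = False
a | d = True | False = True
((~d) => b) xor (a | d) = False xor True = True

True


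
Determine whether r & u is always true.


Build the truth table over {r, u}:
r | u | φ
---------
False | False | False
True | False | False
False | True | False
True | True | True
Counterexample at row 1: with r=False, u=False, the formula is False.

No, it is not a tautology.


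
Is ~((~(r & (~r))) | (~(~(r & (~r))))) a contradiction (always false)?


Truth table over {r}:
r | φ
-----
False | False
True | False
Every row is false.

Yes, it is a contradiction.


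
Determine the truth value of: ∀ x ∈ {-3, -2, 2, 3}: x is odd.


Evaluate the predicate on each element: -3:T, -2:F, 2:F, 3:T.
Counterexample x = -2 fails the predicate.

F


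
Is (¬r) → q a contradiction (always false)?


Truth table over {q, r}:
q | r | φ
---------
F | F | F
T | F | T
F | T | T
T | T | T
Satisfying assignment at row 2: q=T, r=F gives T.

No, it is not a contradiction.


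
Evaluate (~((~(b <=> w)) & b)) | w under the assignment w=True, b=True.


Substitute w=True, b=True:
b <=> w = True <=> True = True
~(b <=> w) = False
(~(b <=> w)) & b = False & True = False
~((~(b <=> w)) & b) = True
(~((~(b <=> w)) & b)) | w = True | True = True

True


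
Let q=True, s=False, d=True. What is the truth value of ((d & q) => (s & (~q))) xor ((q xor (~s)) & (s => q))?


Substitute q=True, s=False, d=True:
d & q = True & True = True
~q = False
s & (~q) = False & False = False
(d & q) => (s & (~q)) = True => False = False
~s = True
q xor (~s) = True xor True = False
s => q = False => True = True
(q xor (~s)) & (s => q) = False & True = False
((d & q) => (s & (~q))) xor ((q xor (~s)) & (s => q)) = False xor False = False

False


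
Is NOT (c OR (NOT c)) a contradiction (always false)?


Truth table over {c}:
c | φ
-----
F | F
T | F
Every row is false.

Yes, it is a contradiction.


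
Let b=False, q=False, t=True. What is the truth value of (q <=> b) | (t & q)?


Substitute b=False, q=False, t=True:
q <=> b = False <=> False = True
t & q = True & False = False
(q <=> b) | (t & q) = True | False = True

True


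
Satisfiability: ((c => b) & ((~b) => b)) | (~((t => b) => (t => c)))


Search for a satisfying assignment over {b, c, t}.
Try b=True, c=False, t=False: the formula evaluates to True.
A satisfying assignment exists.

Satisfiable.


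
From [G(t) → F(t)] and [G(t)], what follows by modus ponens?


Modus ponens: from (P → Q) and P, infer Q.
P = 'G(t)' is asserted, and P → Q holds, so Q follows.

F(t).


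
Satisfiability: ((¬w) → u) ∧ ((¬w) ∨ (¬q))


Search for a satisfying assignment over {q, u, w}.
Try q=F, u=T, w=F: the formula evaluates to T.
A satisfying assignment exists.

Satisfiable.


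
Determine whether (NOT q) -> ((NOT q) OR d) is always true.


Build the truth table over {d, q}:
d | q | φ
---------
F | F | T
T | F | T
F | T | T
T | T | T
Every row evaluates to true.

Yes, it is a tautology.


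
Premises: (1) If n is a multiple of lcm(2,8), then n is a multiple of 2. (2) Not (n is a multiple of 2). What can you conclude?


Modus tollens: from (P → Q) and ¬Q, infer ¬P.
Q = 'n is a multiple of 2' is denied; since P → Q, P must also fail.

Not (n is a multiple of lcm(2,8)).


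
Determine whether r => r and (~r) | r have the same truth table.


Compare truth tables:
r | φ | ψ
---------
False | True | True
True | True | True
The columns φ and ψ agree on every row.

Yes, they are logically equivalent.


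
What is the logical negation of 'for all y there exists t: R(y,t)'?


Negation flips each quantifier (∀↔∃) and negates the inner predicate.
¬(for all y there exists t: φ) = there exists y for all t: ¬φ.

there exists y for all t: NOT(R(y,t))


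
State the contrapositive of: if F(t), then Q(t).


The contrapositive of (P → Q) is (¬Q → ¬P); it is logically equivalent to the original.
Here P = 'F(t)' and Q = 'Q(t)'.

If not (Q(t)), then not (F(t)).


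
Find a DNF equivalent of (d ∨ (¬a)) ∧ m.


Step 1: Distribute ∧ over ∨: (d ∨ (¬a)) ∧ m = (d ∧ m) ∨ ((¬a) ∧ m).

(d ∧ m) ∨ ((¬a) ∧ m)


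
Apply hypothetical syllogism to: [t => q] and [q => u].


Hypothetical syllogism: from (P → Q) and (Q → R), infer (P → R).
Chain the two implications through the shared middle term 'q'.

t => u


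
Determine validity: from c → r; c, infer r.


This matches the form of modus ponens: the conclusion follows in every model of the premises.

Valid.


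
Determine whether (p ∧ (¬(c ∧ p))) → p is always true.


Build the truth table over {c, p}:
c | p | φ
---------
F | F | T
T | F | T
F | T | T
T | T | T
Every row evaluates to true.

Yes, it is a tautology.


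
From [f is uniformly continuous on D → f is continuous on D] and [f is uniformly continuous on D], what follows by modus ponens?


Modus ponens: from (P → Q) and P, infer Q.
P = 'f is uniformly continuous on D' is asserted, and P → Q holds, so Q follows.

f is continuous on D.


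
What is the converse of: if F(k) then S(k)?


The converse of (P → Q) is (Q → P). It is not in general equivalent to the original.
Here P = 'F(k)' and Q = 'S(k)'.

If S(k), then F(k).


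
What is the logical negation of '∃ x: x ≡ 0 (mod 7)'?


¬(∀ x: φ) = ∃ x: ¬φ, and ¬(∃ x: φ) = ∀ x: ¬φ.
Apply to the existential statement.

∀ x: ¬(x ≡ 0 (mod 7))


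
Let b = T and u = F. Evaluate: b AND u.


Conjunction is true only when both operands are true.
Substitute: b=T, u=F.
T AND F evaluates to F.

F


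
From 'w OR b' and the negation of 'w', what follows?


Disjunctive syllogism: from (P ∨ Q) and ¬P, infer Q.
One disjunct, 'w', is ruled out; the other must hold.

b


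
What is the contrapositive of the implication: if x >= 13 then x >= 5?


The contrapositive of (P → Q) is (¬Q → ¬P); it is logically equivalent to the original.
Here P = 'x >= 13' and Q = 'x >= 5'.

If not (x >= 5), then not (x >= 13).


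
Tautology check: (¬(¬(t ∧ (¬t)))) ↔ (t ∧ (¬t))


Build the truth table over {t}:
t | φ
-----
F | T
T | T
Every row evaluates to true.

Yes, it is a tautology.


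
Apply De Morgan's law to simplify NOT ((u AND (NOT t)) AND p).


De Morgan: the negation of a conjunction is the disjunction of the negations.
Distribute NOT across AND, flipping it to OR, and negate each literal.

((NOT u) OR t) OR (NOT p)


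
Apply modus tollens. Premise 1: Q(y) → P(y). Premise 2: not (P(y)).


Modus tollens: from (P → Q) and ¬Q, infer ¬P.
Q = 'P(y)' is denied; since P → Q, P must also fail.

Not (Q(y)).


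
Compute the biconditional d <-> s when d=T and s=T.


Biconditional is true when both operands have the same truth value.
Substitute: d=T, s=T.
T <-> T evaluates to T.

T


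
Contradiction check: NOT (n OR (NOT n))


Truth table over {n}:
n | φ
-----
F | F
T | F
Every row is false.

Yes, it is a contradiction.


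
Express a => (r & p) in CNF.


Step 1: Rewrite a → (r ∧ p) as ¬a ∨ (r ∧ p).
Step 2: Distribute ∨ over ∧.

((~a) | r) & ((~a) | p)


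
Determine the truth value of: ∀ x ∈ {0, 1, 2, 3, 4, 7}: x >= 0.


Evaluate the predicate on each element: 0:T, 1:T, 2:T, 3:T, 4:T, 7:T.
Every element satisfies the predicate.

T


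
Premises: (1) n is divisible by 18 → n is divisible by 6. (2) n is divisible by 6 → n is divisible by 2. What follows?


Hypothetical syllogism: from (P → Q) and (Q → R), infer (P → R).
Chain the two implications through the shared middle term 'n is divisible by 6'.

n is divisible by 18 → n is divisible by 2


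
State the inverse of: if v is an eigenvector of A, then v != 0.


The inverse of (P → Q) is (¬P → ¬Q). It is equivalent to the converse, not to the original.
Here P = 'v is an eigenvector of A' and Q = 'v != 0'.

If not (v is an eigenvector of A), then not (v != 0).


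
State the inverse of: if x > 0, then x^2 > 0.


The inverse of (P → Q) is (¬P → ¬Q). It is equivalent to the converse, not to the original.
Here P = 'x > 0' and Q = 'x^2 > 0'.

If not (x > 0), then not (x^2 > 0).


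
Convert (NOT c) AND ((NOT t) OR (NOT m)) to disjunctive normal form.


Step 1: Distribute ∧ over ∨: (¬c) ∧ ((¬t) ∨ (¬m)) = ((¬c) ∧ (¬t)) ∨ ((¬c) ∧ (¬m)).

((NOT c) AND (NOT t)) OR ((NOT c) AND (NOT m))


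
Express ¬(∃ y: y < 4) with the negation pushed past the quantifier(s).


¬(∀ x: φ) = ∃ x: ¬φ, and ¬(∃ x: φ) = ∀ x: ¬φ.
Apply to the existential statement.

∀ y: ¬(y < 4)


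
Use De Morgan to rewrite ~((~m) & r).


De Morgan: the negation of a conjunction is the disjunction of the negations.
Distribute ~ across &, flipping it to |, and negate each literal.

m | (~r)


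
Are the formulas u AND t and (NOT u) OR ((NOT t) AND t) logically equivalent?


Compare truth tables:
t | u | φ | ψ
-------------
F | F | F | T
T | F | F | T
F | T | F | F
T | T | T | F
They differ at row 1 (t=F, u=F): φ=F but ψ=T.

No, they are not logically equivalent.


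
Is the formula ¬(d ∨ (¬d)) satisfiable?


Check all 2 assignments over {d}:
d | φ
-----
F | F
T | F
No assignment makes the formula true.

Unsatisfiable.


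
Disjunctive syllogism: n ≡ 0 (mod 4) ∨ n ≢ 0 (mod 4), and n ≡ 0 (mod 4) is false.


Disjunctive syllogism: from (P ∨ Q) and ¬P, infer Q.
One disjunct, 'n ≡ 0 (mod 4)', is ruled out; the other must hold.

n ≢ 0 (mod 4)


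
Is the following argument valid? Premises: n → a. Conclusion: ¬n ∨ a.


This matches the form of material implication: the conclusion follows in every model of the premises.

Valid.


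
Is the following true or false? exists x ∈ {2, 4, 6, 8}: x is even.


Evaluate the predicate on each element: 2:True, 4:True, 6:True, 8:True.
Witness x = 2 satisfies the predicate.

True


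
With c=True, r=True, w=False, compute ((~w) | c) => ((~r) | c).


Substitute c=True, r=True, w=False:
~w = True
(~w) | c = True | True = True
~r = False
(~r) | c = False | True = True
((~w) | c) => ((~r) | c) = True => True = True

True


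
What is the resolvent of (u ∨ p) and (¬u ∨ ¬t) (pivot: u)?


The clauses contain complementary literals u and ¬u.
Resolution eliminates this pair and disjoins the remaining literals (merging duplicates).

(p ∨ ¬t)


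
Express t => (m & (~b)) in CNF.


Step 1: Rewrite t → (m ∧ (¬b)) as ¬t ∨ (m ∧ (¬b)).
Step 2: Distribute ∨ over ∧.

((~t) | m) & ((~t) | (~b))


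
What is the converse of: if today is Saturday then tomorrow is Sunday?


The converse of (P → Q) is (Q → P). It is not in general equivalent to the original.
Here P = 'today is Saturday' and Q = 'tomorrow is Sunday'.

If tomorrow is Sunday, then today is Saturday.


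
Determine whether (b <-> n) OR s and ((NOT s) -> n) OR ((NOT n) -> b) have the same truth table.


Compare truth tables:
b | n | s | φ | ψ
-----------------
F | F | F | T | F
T | F | F | F | T
F | T | F | F | T
T | T | F | T | T
F | F | T | T | T
T | F | T | T | T
F | T | T | T | T
T | T | T | T | T
They differ at row 1 (b=F, n=F, s=F): φ=T but ψ=F.

No, they are not logically equivalent.


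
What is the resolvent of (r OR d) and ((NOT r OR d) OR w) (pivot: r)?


The clauses contain complementary literals r and NOTr.
Resolution eliminates this pair and disjoins the remaining literals (merging duplicates).

(d OR w)


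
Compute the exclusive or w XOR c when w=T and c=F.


Exclusive or is true when exactly one operand is true.
Substitute: w=T, c=F.
T XOR F evaluates to T.

T


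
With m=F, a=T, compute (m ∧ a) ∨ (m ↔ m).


Substitute m=F, a=T:
m ∧ a = F ∧ T = F
m ↔ m = F ↔ F = T
(m ∧ a) ∨ (m ↔ m) = F ∨ T = T

T


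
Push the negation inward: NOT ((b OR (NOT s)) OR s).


De Morgan: the negation of a disjunction is the conjunction of the negations.
Distribute NOT across OR, flipping it to AND, and negate each literal.

((NOT b) AND s) AND (NOT s)


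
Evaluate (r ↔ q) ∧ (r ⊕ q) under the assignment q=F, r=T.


Substitute q=F, r=T:
r ↔ q = T ↔ F = F
r ⊕ q = T ⊕ F = T
(r ↔ q) ∧ (r ⊕ q) = F ∧ T = F

F


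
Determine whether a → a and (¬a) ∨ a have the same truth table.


Compare truth tables:
a | φ | ψ
---------
F | T | T
T | T | T
The columns φ and ψ agree on every row.

Yes, they are logically equivalent.


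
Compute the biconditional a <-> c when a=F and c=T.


Biconditional is true when both operands have the same truth value.
Substitute: a=F, c=T.
F <-> T evaluates to F.

F


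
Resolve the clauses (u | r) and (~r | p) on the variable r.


The clauses contain complementary literals r and ~r.
Resolution eliminates this pair and disjoins the remaining literals (merging duplicates).

(u | p)


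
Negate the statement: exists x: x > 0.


¬(forall x: φ) = exists x: ¬φ, and ¬(exists x: φ) = forall x: ¬φ.
Apply to the existential statement.

forall x: ~(x > 0)


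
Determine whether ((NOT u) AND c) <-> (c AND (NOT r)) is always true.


Build the truth table over {c, r, u}:
c | r | u | φ
-------------
F | F | F | T
T | F | F | T
F | T | F | T
T | T | F | F
F | F | T | T
T | F | T | F
F | T | T | T
T | T | T | T
Counterexample at row 4: with c=T, r=T, u=F, the formula is F.

No, it is not a tautology.


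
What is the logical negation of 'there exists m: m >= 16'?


¬(for all x: φ) = there exists x: ¬φ, and ¬(there exists x: φ) = for all x: ¬φ.
Apply to the existential statement.

for all m: NOT(m >= 16)


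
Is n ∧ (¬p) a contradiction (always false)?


Truth table over {n, p}:
n | p | φ
---------
F | F | F
T | F | T
F | T | F
T | T | F
Satisfying assignment at row 2: n=T, p=F gives T.

No, it is not a contradiction.


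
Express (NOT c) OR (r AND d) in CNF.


Step 1: Distribute ∨ over ∧: (¬c) ∨ (r ∧ d) = ((¬c) ∨ r) ∧ ((¬c) ∨ d).

((NOT c) OR r) AND ((NOT c) OR d)


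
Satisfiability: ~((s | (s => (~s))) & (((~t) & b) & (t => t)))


Search for a satisfying assignment over {b, s, t}.
Try b=False, s=False, t=False: the formula evaluates to True.
A satisfying assignment exists.

Satisfiable.


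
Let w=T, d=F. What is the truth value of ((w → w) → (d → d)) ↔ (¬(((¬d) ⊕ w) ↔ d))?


Substitute w=T, d=F:
w → w = T → T = T
d → d = F → F = T
(w → w) → (d → d) = T → T = T
¬d = T
(¬d) ⊕ w = T ⊕ T = F
((¬d) ⊕ w) ↔ d = F ↔ F = T
¬(((¬d) ⊕ w) ↔ d) = F
((w → w) → (d → d)) ↔ (¬(((¬d) ⊕ w) ↔ d)) = T ↔ F = F

F


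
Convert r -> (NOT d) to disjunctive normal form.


Step 1: Rewrite r → (¬d) as ¬r ∨ (¬d).

(NOT r) OR (NOT d)


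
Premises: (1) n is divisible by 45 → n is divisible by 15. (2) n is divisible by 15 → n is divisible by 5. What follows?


Hypothetical syllogism: from (P → Q) and (Q → R), infer (P → R).
Chain the two implications through the shared middle term 'n is divisible by 15'.

n is divisible by 45 → n is divisible by 5


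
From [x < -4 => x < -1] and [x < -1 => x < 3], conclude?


Hypothetical syllogism: from (P → Q) and (Q → R), infer (P → R).
Chain the two implications through the shared middle term 'x < -1'.

x < -4 => x < 3


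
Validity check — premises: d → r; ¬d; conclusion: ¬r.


This is denying the antecedent (fallacy). There exist truth assignments where the premises are all true but the conclusion is false.

Invalid.


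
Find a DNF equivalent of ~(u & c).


Step 1: Apply De Morgan: ¬(u ∧ c) = ¬u ∨ ¬c.

(~u) | (~c)


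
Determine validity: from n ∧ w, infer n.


This matches the form of conjunction elimination: the conclusion follows in every model of the premises.

Valid.


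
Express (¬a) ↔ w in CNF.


Step 1: Rewrite (¬a) ↔ w as ((¬a) → w) ∧ (w → (¬a)).
Step 2: Rewrite each implication as a disjunction.
Step 3: Eliminate any double negations (¬¬X = X).

(a ∨ w) ∧ ((¬w) ∨ (¬a))


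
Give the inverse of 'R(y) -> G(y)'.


The inverse of (P → Q) is (¬P → ¬Q). It is equivalent to the converse, not to the original.
Here P = 'R(y)' and Q = 'G(y)'.

If not (R(y)), then not (G(y)).


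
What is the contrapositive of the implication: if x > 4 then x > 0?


The contrapositive of (P → Q) is (¬Q → ¬P); it is logically equivalent to the original.
Here P = 'x > 4' and Q = 'x > 0'.

If not (x > 0), then not (x > 4).


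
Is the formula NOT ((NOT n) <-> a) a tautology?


Build the truth table over {a, n}:
a | n | φ
---------
F | F | T
T | F | F
F | T | F
T | T | T
Counterexample at row 2: with a=T, n=F, the formula is F.

No, it is not a tautology.


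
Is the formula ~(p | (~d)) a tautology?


Build the truth table over {d, p}:
d | p | φ
---------
False | False | False
True | False | True
False | True | False
True | True | False
Counterexample at row 1: with d=False, p=False, the formula is False.

No, it is not a tautology.


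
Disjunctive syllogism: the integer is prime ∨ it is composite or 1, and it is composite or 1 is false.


Disjunctive syllogism: from (P ∨ Q) and ¬P, infer Q.
One disjunct, 'it is composite or 1', is ruled out; the other must hold.

the integer is prime


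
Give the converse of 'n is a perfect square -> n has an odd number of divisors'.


The converse of (P → Q) is (Q → P). It is not in general equivalent to the original.
Here P = 'n is a perfect square' and Q = 'n has an odd number of divisors'.

If n has an odd number of divisors, then n is a perfect square.


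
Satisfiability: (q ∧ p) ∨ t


Search for a satisfying assignment over {p, q, t}.
Try p=T, q=T, t=F: the formula evaluates to T.
A satisfying assignment exists.

Satisfiable.


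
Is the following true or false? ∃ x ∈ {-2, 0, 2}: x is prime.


Evaluate the predicate on each element: -2:F, 0:F, 2:T.
Witness x = 2 satisfies the predicate.

T


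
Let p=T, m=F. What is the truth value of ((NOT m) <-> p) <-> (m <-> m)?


Substitute p=T, m=F:
NOT m = T
(NOT m) <-> p = T <-> T = T
m <-> m = F <-> F = T
((NOT m) <-> p) <-> (m <-> m) = T <-> T = T

T


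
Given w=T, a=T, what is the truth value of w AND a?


Conjunction is true only when both operands are true.
Substitute: w=T, a=T.
T AND T evaluates to T.

T


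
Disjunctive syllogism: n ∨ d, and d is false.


Disjunctive syllogism: from (P ∨ Q) and ¬P, infer Q.
One disjunct, 'd', is ruled out; the other must hold.

n


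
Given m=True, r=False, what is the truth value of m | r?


Disjunction is false only when both operands are false.
Substitute: m=True, r=False.
True | False evaluates to True.

True


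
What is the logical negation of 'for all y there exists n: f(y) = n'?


Negation flips each quantifier (∀↔∃) and negates the inner predicate.
¬(for all y there exists n: φ) = there exists y for all n: ¬φ.

there exists y for all n: NOT(f(y) = n)


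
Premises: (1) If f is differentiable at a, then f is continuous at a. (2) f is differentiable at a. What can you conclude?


Modus ponens: from (P → Q) and P, infer Q.
P = 'f is differentiable at a' is asserted, and P → Q holds, so Q follows.

f is continuous at a.


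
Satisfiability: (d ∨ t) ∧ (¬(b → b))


Check all 8 assignments over {b, d, t}:
b | d | t | φ
-------------
F | F | F | F
T | F | F | F
F | T | F | F
T | T | F | F
F | F | T | F
T | F | T | F
F | T | T | F
T | T | T | F
No assignment makes the formula true.

Unsatisfiable.


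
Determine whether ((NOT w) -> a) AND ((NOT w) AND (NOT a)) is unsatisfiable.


Truth table over {a, w}:
a | w | φ
---------
F | F | F
T | F | F
F | T | F
T | T | F
Every row is false.

Yes, it is a contradiction.


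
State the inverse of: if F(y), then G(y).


The inverse of (P → Q) is (¬P → ¬Q). It is equivalent to the converse, not to the original.
Here P = 'F(y)' and Q = 'G(y)'.

If not (F(y)), then not (G(y)).


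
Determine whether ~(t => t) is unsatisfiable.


Truth table over {t}:
t | φ
-----
False | False
True | False
Every row is false.

Yes, it is a contradiction.


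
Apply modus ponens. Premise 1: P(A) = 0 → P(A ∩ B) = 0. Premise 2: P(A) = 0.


Modus ponens: from (P → Q) and P, infer Q.
P = 'P(A) = 0' is asserted, and P → Q holds, so Q follows.

P(A ∩ B) = 0.


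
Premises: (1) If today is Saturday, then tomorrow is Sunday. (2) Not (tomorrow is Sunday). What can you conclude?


Modus tollens: from (P → Q) and ¬Q, infer ¬P.
Q = 'tomorrow is Sunday' is denied; since P → Q, P must also fail.

Not (today is Saturday).


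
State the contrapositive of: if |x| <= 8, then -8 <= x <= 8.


The contrapositive of (P → Q) is (¬Q → ¬P); it is logically equivalent to the original.
Here P = '|x| <= 8' and Q = '-8 <= x <= 8'.

If not (-8 <= x <= 8), then not (|x| <= 8).


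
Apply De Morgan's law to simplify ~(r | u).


De Morgan: the negation of a disjunction is the conjunction of the negations.
Distribute ~ across |, flipping it to &, and negate each literal.

(~r) & (~u)


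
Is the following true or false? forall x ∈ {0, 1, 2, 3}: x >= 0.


Evaluate the predicate on each element: 0:True, 1:True, 2:True, 3:True.
Every element satisfies the predicate.

True


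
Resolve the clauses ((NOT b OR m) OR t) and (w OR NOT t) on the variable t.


The clauses contain complementary literals t and NOTt.
Resolution eliminates this pair and disjoins the remaining literals (merging duplicates).

((NOT b OR m) OR w)


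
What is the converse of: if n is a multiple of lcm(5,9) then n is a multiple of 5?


The converse of (P → Q) is (Q → P). It is not in general equivalent to the original.
Here P = 'n is a multiple of lcm(5,9)' and Q = 'n is a multiple of 5'.

If n is a multiple of 5, then n is a multiple of lcm(5,9).


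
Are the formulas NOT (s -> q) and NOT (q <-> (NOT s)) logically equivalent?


Compare truth tables:
q | s | φ | ψ
-------------
F | F | F | T
T | F | F | F
F | T | T | F
T | T | F | T
They differ at row 1 (q=F, s=F): φ=F but ψ=T.

No, they are not logically equivalent.


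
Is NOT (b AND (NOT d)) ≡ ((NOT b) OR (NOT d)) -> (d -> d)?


Compare truth tables:
b | d | φ | ψ
-------------
F | F | T | T
T | F | F | T
F | T | T | T
T | T | T | T
They differ at row 2 (b=T, d=F): φ=F but ψ=T.

No, they are not logically equivalent.


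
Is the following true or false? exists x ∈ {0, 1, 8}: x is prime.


Evaluate the predicate on each element: 0:False, 1:False, 8:False.
No element satisfies the predicate.

False


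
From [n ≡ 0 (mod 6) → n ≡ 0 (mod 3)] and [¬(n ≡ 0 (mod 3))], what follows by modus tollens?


Modus tollens: from (P → Q) and ¬Q, infer ¬P.
Q = 'n ≡ 0 (mod 3)' is denied; since P → Q, P must also fail.

Not (n ≡ 0 (mod 6)).


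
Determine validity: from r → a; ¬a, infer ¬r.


This matches the form of modus tollens: the conclusion follows in every model of the premises.

Valid.


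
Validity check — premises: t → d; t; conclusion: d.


This matches the form of modus ponens: the conclusion follows in every model of the premises.

Valid.


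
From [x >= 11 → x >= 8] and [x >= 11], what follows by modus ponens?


Modus ponens: from (P → Q) and P, infer Q.
P = 'x >= 11' is asserted, and P → Q holds, so Q follows.

x >= 8.


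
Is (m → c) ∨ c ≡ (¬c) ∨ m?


Compare truth tables:
c | m | φ | ψ
-------------
F | F | T | T
T | F | T | F
F | T | F | T
T | T | T | T
They differ at row 2 (c=T, m=F): φ=T but ψ=F.

No, they are not logically equivalent.


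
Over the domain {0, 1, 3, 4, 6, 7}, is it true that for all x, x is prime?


Evaluate the predicate on each element: 0:F, 1:F, 3:T, 4:F, 6:F, 7:T.
Counterexample x = 0 fails the predicate.

F


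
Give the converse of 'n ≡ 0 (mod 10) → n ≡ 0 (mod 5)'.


The converse of (P → Q) is (Q → P). It is not in general equivalent to the original.
Here P = 'n ≡ 0 (mod 10)' and Q = 'n ≡ 0 (mod 5)'.

If n ≡ 0 (mod 5), then n ≡ 0 (mod 10).


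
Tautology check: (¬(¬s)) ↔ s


Build the truth table over {s}:
s | φ
-----
F | T
T | T
Every row evaluates to true.

Yes, it is a tautology.


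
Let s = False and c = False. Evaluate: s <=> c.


Biconditional is true when both operands have the same truth value.
Substitute: s=False, c=False.
False <=> False evaluates to True.

True


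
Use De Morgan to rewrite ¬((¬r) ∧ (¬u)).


De Morgan: the negation of a conjunction is the disjunction of the negations.
Distribute ¬ across ∧, flipping it to ∨, and negate each literal.

r ∨ u


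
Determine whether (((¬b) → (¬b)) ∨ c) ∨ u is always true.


Build the truth table over {b, c, u}:
b | c | u | φ
-------------
F | F | F | T
T | F | F | T
F | T | F | T
T | T | F | T
F | F | T | T
T | F | T | T
F | T | T | T
T | T | T | T
Every row evaluates to true.

Yes, it is a tautology.


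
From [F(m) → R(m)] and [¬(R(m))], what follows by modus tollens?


Modus tollens: from (P → Q) and ¬Q, infer ¬P.
Q = 'R(m)' is denied; since P → Q, P must also fail.

Not (F(m)).


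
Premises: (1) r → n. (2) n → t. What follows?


Hypothetical syllogism: from (P → Q) and (Q → R), infer (P → R).
Chain the two implications through the shared middle term 'n'.

r → t


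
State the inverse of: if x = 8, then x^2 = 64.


The inverse of (P → Q) is (¬P → ¬Q). It is equivalent to the converse, not to the original.
Here P = 'x = 8' and Q = 'x^2 = 64'.

If not (x = 8), then not (x^2 = 64).


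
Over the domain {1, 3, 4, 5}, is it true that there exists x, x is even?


Evaluate the predicate on each element: 1:F, 3:F, 4:T, 5:F.
Witness x = 4 satisfies the predicate.

T


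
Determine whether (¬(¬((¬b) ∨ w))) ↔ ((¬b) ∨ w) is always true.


Build the truth table over {b, w}:
b | w | φ
---------
F | F | T
T | F | T
F | T | T
T | T | T
Every row evaluates to true.

Yes, it is a tautology.


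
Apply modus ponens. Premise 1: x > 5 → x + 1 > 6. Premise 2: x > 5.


Modus ponens: from (P → Q) and P, infer Q.
P = 'x > 5' is asserted, and P → Q holds, so Q follows.

x + 1 > 6.


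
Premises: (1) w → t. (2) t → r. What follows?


Hypothetical syllogism: from (P → Q) and (Q → R), infer (P → R).
Chain the two implications through the shared middle term 't'.

w → r


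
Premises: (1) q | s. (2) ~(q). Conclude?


Disjunctive syllogism: from (P ∨ Q) and ¬P, infer Q.
One disjunct, 'q', is ruled out; the other must hold.

s


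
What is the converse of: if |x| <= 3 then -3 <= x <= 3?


The converse of (P → Q) is (Q → P). It is not in general equivalent to the original.
Here P = '|x| <= 3' and Q = '-3 <= x <= 3'.

If -3 <= x <= 3, then |x| <= 3.


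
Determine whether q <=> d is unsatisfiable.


Truth table over {d, q}:
d | q | φ
---------
False | False | True
True | False | False
False | True | False
True | True | True
Satisfying assignment at row 1: d=False, q=False gives True.

No, it is not a contradiction.


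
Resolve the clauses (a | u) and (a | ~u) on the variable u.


The clauses contain complementary literals u and ~u.
Resolution eliminates this pair and disjoins the remaining literals (merging duplicates).

a


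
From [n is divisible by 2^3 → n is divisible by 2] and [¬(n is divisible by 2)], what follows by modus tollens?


Modus tollens: from (P → Q) and ¬Q, infer ¬P.
Q = 'n is divisible by 2' is denied; since P → Q, P must also fail.

Not (n is divisible by 2^3).


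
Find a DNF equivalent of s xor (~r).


Step 1: s ⊕ (¬r) is true exactly when they disagree: (s ∧ ¬(¬r)) ∨ (¬s ∧ (¬r)).
Step 2: Eliminate any double negations (¬¬X = X).

(s & r) | ((~s) & (~r))


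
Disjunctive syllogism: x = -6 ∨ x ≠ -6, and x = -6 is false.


Disjunctive syllogism: from (P ∨ Q) and ¬P, infer Q.
One disjunct, 'x = -6', is ruled out; the other must hold.

x ≠ -6


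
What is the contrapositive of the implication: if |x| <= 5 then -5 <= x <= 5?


The contrapositive of (P → Q) is (¬Q → ¬P); it is logically equivalent to the original.
Here P = '|x| <= 5' and Q = '-5 <= x <= 5'.

If not (-5 <= x <= 5), then not (|x| <= 5).


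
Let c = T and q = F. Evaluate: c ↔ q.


Biconditional is true when both operands have the same truth value.
Substitute: c=T, q=F.
T ↔ F evaluates to F.

F


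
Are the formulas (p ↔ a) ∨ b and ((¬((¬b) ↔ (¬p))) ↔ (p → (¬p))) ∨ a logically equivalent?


Compare truth tables:
a | b | p | φ | ψ
-----------------
F | F | F | T | F
T | F | F | F | T
F | T | F | T | T
T | T | F | T | T
F | F | T | F | F
T | F | T | T | T
F | T | T | T | T
T | T | T | T | T
They differ at row 1 (a=F, b=F, p=F): φ=T but ψ=F.

No, they are not logically equivalent.


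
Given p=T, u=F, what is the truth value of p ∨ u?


Disjunction is false only when both operands are false.
Substitute: p=T, u=F.
T ∨ F evaluates to T.

T


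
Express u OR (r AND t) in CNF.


Step 1: Distribute ∨ over ∧: u ∨ (r ∧ t) = (u ∨ r) ∧ (u ∨ t).

(u OR r) AND (u OR t)


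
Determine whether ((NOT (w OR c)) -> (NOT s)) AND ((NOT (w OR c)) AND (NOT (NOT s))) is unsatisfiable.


Truth table over {c, s, w}:
c | s | w | φ
-------------
F | F | F | F
T | F | F | F
F | T | F | F
T | T | F | F
F | F | T | F
T | F | T | F
F | T | T | F
T | T | T | F
Every row is false.

Yes, it is a contradiction.


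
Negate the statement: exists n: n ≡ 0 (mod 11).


¬(forall x: φ) = exists x: ¬φ, and ¬(exists x: φ) = forall x: ¬φ.
Apply to the existential statement.

forall n: ~(n ≡ 0 (mod 11))


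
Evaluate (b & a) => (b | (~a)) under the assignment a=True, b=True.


Substitute a=True, b=True:
b & a = True & True = True
~a = False
b | (~a) = True | False = True
(b & a) => (b | (~a)) = True => True = True

True


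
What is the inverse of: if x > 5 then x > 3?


The inverse of (P → Q) is (¬P → ¬Q). It is equivalent to the converse, not to the original.
Here P = 'x > 5' and Q = 'x > 3'.

If not (x > 5), then not (x > 3).


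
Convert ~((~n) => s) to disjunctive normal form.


Step 1: Rewrite implication then negate: ¬(¬(¬n) ∨ s) = (¬n) ∧ ¬s.

(~n) & (~s)


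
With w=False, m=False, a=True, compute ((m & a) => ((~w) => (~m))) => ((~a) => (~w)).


Substitute w=False, m=False, a=True:
m & a = False & True = False
~w = True
~m = True
(~w) => (~m) = True => True = True
(m & a) => ((~w) => (~m)) = False => True = True
~a = False
~w = True
(~a) => (~w) = False => True = True
((m & a) => ((~w) => (~m))) => ((~a) => (~w)) = True => True = True

True


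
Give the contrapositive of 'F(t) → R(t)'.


The contrapositive of (P → Q) is (¬Q → ¬P); it is logically equivalent to the original.
Here P = 'F(t)' and Q = 'R(t)'.

If not (R(t)), then not (F(t)).


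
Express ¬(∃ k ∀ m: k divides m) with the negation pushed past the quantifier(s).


Negation flips each quantifier (∀↔∃) and negates the inner predicate.
¬(∃ k ∀ m: φ) = ∀ k ∃ m: ¬φ.

∀ k ∃ m: ¬(k divides m)


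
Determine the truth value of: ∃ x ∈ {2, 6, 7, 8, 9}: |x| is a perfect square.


Evaluate the predicate on each element: 2:F, 6:F, 7:F, 8:F, 9:T.
Witness x = 9 satisfies the predicate.

T


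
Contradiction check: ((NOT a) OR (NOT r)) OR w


Truth table over {a, r, w}:
a | r | w | φ
-------------
F | F | F | T
T | F | F | T
F | T | F | T
T | T | F | F
F | F | T | T
T | F | T | T
F | T | T | T
T | T | T | T
Satisfying assignment at row 1: a=F, r=F, w=F gives T.

No, it is not a contradiction.


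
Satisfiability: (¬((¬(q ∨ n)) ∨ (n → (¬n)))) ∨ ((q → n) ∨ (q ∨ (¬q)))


Search for a satisfying assignment over {n, q}.
Try n=F, q=F: the formula evaluates to T.
A satisfying assignment exists.

Satisfiable.


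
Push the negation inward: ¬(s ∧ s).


De Morgan: the negation of a conjunction is the disjunction of the negations.
Distribute ¬ across ∧, flipping it to ∨, and negate each literal.

(¬s) ∨ (¬s)


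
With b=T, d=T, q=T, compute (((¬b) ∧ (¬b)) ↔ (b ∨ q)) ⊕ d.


Substitute b=T, d=T, q=T:
¬b = F
¬b = F
(¬b) ∧ (¬b) = F ∧ F = F
b ∨ q = T ∨ T = T
((¬b) ∧ (¬b)) ↔ (b ∨ q) = F ↔ T = F
(((¬b) ∧ (¬b)) ↔ (b ∨ q)) ⊕ d = F ⊕ T = T

T


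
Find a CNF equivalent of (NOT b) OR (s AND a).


Step 1: Distribute ∨ over ∧: (¬b) ∨ (s ∧ a) = ((¬b) ∨ s) ∧ ((¬b) ∨ a).

((NOT b) OR s) AND ((NOT b) OR a)


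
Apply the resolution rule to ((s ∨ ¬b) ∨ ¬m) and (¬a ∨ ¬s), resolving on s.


The clauses contain complementary literals s and ¬s.
Resolution eliminates this pair and disjoins the remaining literals (merging duplicates).

((¬b ∨ ¬m) ∨ ¬a)


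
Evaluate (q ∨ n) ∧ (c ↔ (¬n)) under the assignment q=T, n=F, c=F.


Substitute q=T, n=F, c=F:
q ∨ n = T ∨ F = T
¬n = T
c ↔ (¬n) = F ↔ T = F
(q ∨ n) ∧ (c ↔ (¬n)) = T ∧ F = F

F


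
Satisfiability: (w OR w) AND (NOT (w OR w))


Check all 2 assignments over {w}:
w | φ
-----
F | F
T | F
No assignment makes the formula true.

Unsatisfiable.


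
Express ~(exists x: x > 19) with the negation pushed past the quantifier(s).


¬(forall x: φ) = exists x: ¬φ, and ¬(exists x: φ) = forall x: ¬φ.
Apply to the existential statement.

forall x: ~(x > 19)


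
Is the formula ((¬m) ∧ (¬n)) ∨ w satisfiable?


Search for a satisfying assignment over {m, n, w}.
Try m=F, n=F, w=F: the formula evaluates to T.
A satisfying assignment exists.

Satisfiable.


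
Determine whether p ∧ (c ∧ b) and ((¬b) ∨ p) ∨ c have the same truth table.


Compare truth tables:
b | c | p | φ | ψ
-----------------
F | F | F | F | T
T | F | F | F | F
F | T | F | F | T
T | T | F | F | T
F | F | T | F | T
T | F | T | F | T
F | T | T | F | T
T | T | T | T | T
They differ at row 1 (b=F, c=F, p=F): φ=F but ψ=T.

No, they are not logically equivalent.


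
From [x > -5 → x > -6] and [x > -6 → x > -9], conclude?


Hypothetical syllogism: from (P → Q) and (Q → R), infer (P → R).
Chain the two implications through the shared middle term 'x > -6'.

x > -5 → x > -9


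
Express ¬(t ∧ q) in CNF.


Step 1: Apply De Morgan: ¬(t ∧ q) = ¬t ∨ ¬q.

(¬t) ∨ (¬q)


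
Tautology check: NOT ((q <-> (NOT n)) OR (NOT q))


Build the truth table over {n, q}:
n | q | φ
---------
F | F | F
T | F | F
F | T | F
T | T | T
Counterexample at row 1: with n=F, q=F, the formula is F.

No, it is not a tautology.


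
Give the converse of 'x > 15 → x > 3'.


The converse of (P → Q) is (Q → P). It is not in general equivalent to the original.
Here P = 'x > 15' and Q = 'x > 3'.

If x > 3, then x > 15.


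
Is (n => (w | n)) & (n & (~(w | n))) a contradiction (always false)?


Truth table over {n, w}:
n | w | φ
---------
False | False | False
True | False | False
False | True | False
True | True | False
Every row is false.

Yes, it is a contradiction.


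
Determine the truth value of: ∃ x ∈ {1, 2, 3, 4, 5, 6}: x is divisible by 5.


Evaluate the predicate on each element: 1:F, 2:F, 3:F, 4:F, 5:T, 6:F.
Witness x = 5 satisfies the predicate.

T


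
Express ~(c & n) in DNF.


Step 1: Apply De Morgan: ¬(c ∧ n) = ¬c ∨ ¬n.

(~c) | (~n)


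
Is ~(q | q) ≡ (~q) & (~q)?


Compare truth tables:
q | φ | ψ
---------
False | True | True
True | False | False
The columns φ and ψ agree on every row.

Yes, they are logically equivalent.


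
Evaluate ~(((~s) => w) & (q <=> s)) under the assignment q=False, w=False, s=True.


Substitute q=False, w=False, s=True:
~s = False
(~s) => w = False => False = True
q <=> s = False <=> True = False
((~s) => w) & (q <=> s) = True & False = False
~(((~s) => w) & (q <=> s)) = True

True


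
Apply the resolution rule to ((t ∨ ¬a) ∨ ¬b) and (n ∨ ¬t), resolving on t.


The clauses contain complementary literals t and ¬t.
Resolution eliminates this pair and disjoins the remaining literals (merging duplicates).

((¬a ∨ ¬b) ∨ n)


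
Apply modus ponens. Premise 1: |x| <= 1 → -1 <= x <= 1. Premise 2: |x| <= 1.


Modus ponens: from (P → Q) and P, infer Q.
P = '|x| <= 1' is asserted, and P → Q holds, so Q follows.

-1 <= x <= 1.


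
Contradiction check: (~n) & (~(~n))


Truth table over {n}:
n | φ
-----
False | False
True | False
Every row is false.

Yes, it is a contradiction.


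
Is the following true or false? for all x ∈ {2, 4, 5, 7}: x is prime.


Evaluate the predicate on each element: 2:T, 4:F, 5:T, 7:T.
Counterexample x = 4 fails the predicate.

F


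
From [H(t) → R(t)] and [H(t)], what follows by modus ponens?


Modus ponens: from (P → Q) and P, infer Q.
P = 'H(t)' is asserted, and P → Q holds, so Q follows.

R(t).
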